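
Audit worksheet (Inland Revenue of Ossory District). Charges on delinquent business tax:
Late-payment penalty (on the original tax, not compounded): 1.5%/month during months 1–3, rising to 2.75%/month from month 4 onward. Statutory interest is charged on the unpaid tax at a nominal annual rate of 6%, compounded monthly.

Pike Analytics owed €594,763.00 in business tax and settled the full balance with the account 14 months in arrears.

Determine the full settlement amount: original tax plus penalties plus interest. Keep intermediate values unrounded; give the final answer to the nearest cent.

Penalty, months 1–3: 3 × 1.5% × €594,763.00 = €26,764.34…
Penalty, months 4–14: 11 × 2.75% × €594,763.00 = €179,915.81…
Interest (6%/yr ÷ 12 = 0.5%/month): €594,763.00 × ((1 + 0.005)^14 − 1) = €43,013.9334…
Total = €594,763.00 + €206,680.1425 + €43,013.9334… = €844,457.08

€844,457.08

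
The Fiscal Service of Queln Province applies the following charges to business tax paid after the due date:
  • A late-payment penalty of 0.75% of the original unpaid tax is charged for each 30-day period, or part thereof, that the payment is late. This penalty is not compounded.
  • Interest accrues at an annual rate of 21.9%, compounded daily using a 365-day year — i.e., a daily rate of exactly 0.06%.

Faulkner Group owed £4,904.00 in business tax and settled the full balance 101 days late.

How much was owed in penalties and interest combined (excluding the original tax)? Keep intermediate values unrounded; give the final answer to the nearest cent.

Penalty periods: ⌈101/30⌉ = 4; penalty = 4 × 0.75% × £4,904.00 = £147.12
Interest: £4,904.00 × ((1 + 0.0006)^101 − 1) = £4,904.00 × 0.06245453… = £306.2770…
Penalties + interest = £147.1200 + £306.2770… = £453.40

£453.40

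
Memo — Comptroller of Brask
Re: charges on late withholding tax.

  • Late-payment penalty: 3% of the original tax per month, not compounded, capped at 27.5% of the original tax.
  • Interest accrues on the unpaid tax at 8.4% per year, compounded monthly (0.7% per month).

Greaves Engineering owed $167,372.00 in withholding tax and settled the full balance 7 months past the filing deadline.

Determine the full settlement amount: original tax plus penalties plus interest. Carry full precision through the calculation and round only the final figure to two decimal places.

$210,895.60

Penalty: 7 × 3% × $167,372.00 = $35,148.12 (below the 27.5% cap of $46,027.30)
Interest: $167,372.00 × ((1 + 0.007)^7 − 1) = $167,372.00 × 0.0500411… = $8,375.4772…
Total = $167,372.00 + $35,148.1200 + $8,375.4772… = $210,895.60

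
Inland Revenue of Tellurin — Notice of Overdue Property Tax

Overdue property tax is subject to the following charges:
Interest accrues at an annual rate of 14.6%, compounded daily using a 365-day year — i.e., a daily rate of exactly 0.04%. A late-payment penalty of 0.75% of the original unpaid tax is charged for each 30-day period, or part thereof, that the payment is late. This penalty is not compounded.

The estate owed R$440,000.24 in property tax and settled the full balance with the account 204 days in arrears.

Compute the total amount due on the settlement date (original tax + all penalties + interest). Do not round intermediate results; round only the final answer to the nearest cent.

R$500,502.04

Penalty periods: ⌈204/30⌉ = 7; penalty = 7 × 0.75% × R$440,000.24 = R$23,100.01…
Interest: R$440,000.24 × ((1 + 0.0004)^204 − 1) = R$440,000.24 × 0.08500401… = R$37,401.7855…
Total = R$440,000.24 + R$23,100.0126 + R$37,401.7855… = R$500,502.04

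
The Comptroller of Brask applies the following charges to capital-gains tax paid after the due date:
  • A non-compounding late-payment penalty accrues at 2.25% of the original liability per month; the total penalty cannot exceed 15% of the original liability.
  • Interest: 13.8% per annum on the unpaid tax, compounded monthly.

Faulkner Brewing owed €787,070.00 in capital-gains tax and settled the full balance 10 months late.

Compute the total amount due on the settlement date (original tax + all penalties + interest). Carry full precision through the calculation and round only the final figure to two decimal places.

Penalty (uncapped): 10 × 2.25% × €787,070.00 = €177,090.75; cap = 15% × €787,070.00 = €118,060.50 → penalty = €118,060.50
Interest (13.8%/yr ÷ 12 = 1.15%/month): €787,070.00 × ((1 + 0.0115)^10 − 1) = €95,343.6757…
Total = €787,070.00 + €118,060.5000 + €95,343.6757… = €1,000,474.18

€1,000,474.18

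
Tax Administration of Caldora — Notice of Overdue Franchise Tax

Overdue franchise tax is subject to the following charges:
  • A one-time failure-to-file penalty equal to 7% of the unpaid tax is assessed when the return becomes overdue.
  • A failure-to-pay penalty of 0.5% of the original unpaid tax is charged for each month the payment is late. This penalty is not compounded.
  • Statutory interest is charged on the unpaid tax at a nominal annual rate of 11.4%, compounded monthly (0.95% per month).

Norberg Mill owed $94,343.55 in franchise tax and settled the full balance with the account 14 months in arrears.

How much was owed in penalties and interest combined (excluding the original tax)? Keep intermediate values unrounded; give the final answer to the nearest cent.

$26,560.84

Failure-to-file penalty: 7% × $94,343.55 = $6,604.05…
Failure-to-pay penalty: 14 × 0.5% × $94,343.55 = $6,604.05…
Interest: $94,343.55 × ((1 + 0.0095)^14 − 1) = $94,343.55 × 0.1415331… = $13,352.7393…
Penalties + interest = $13,208.0970 + $13,352.7393… = $26,560.84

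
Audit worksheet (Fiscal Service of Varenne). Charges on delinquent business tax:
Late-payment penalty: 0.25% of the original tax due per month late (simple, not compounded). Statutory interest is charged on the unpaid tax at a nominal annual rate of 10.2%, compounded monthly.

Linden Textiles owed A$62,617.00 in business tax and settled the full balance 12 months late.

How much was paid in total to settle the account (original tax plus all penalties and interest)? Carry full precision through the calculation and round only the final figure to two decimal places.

Late-payment penalty: 12 × 0.25% × A$62,617.00 = A$1,878.51
Interest (10.2%/yr ÷ 12 = 0.85%/month): A$62,617.00 × ((1 + 0.0085)^12 − 1) = A$6,694.1472…
Total = A$62,617.00 + A$1,878.5100 + A$6,694.1472… = A$71,189.66

A$71,189.66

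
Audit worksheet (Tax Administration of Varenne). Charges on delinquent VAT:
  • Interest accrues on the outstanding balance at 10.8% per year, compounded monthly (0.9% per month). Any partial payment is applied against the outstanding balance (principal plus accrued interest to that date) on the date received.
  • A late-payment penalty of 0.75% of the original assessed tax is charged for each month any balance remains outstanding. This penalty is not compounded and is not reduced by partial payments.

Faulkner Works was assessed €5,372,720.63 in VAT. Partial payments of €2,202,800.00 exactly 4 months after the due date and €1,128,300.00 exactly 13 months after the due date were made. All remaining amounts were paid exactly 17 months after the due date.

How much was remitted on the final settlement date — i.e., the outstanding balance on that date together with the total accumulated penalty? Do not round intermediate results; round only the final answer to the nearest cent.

Balance at month 4: €5,372,720.6300 × (1 + 0.009)^4 = €5,568,765.4170…
After €2,202,800.00 payment: €5,568,765.4170… − €2,202,800.00 = €3,365,965.4170…
Balance at month 13: €3,365,965.4170… × (1 + 0.009)^9 = €3,648,632.6970…
After €1,128,300.00 payment: €3,648,632.6970… − €1,128,300.00 = €2,520,332.6970…
Balance at month 17: €2,520,332.6970… × (1 + 0.009)^4 = €2,612,296.9216…
Penalty: 17 × 0.75% × €5,372,720.63 = €685,021.88…
Final settlement = outstanding balance + penalty = €2,612,296.9216… + €685,021.88… = €3,297,318.80

€3,297,318.80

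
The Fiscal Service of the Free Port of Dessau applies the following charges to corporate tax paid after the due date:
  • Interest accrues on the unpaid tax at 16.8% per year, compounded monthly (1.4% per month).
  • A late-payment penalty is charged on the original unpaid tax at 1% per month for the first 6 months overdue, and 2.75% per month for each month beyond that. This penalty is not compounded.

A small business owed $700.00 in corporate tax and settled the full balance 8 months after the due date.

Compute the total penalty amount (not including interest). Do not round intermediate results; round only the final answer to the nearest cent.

$80.50

Penalty, months 1–6: 6 × 1% × $700.00 = $42.00
Penalty, months 7–8: 2 × 2.75% × $700.00 = $38.50
Total penalty = $42.00 + $38.50 = $80.50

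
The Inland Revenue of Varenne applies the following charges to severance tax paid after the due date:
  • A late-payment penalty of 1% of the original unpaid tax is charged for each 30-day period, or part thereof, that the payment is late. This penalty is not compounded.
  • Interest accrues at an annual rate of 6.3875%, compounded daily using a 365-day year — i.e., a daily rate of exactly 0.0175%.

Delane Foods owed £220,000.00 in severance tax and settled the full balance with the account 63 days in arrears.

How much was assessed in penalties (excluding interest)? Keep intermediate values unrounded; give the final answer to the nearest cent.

£6,600.00

Penalty periods: ⌈63/30⌉ = 3; penalty = 3 × 1% × £220,000.00 = £6,600.00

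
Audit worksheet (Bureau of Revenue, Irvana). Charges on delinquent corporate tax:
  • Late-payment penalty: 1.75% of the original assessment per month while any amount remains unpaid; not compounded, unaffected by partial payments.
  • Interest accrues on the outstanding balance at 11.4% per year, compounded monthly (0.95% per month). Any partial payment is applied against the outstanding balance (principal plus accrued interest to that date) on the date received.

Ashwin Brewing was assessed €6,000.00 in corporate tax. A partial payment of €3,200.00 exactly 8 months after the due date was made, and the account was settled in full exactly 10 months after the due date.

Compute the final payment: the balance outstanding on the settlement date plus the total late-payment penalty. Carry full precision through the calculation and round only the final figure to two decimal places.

€4,383.91

Balance at month 8: €6,000.0000 × (1 + 0.0095)^8 = €6,471.4535…
After €3,200.00 payment: €6,471.4535… − €3,200.00 = €3,271.4535…
Balance at month 10: €3,271.4535… × (1 + 0.0095)^2 = €3,333.9064…
Penalty: 10 × 1.75% × €6,000.00 = €1,050.00
Final settlement = outstanding balance + penalty = €3,333.9064… + €1,050.00 = €4,383.91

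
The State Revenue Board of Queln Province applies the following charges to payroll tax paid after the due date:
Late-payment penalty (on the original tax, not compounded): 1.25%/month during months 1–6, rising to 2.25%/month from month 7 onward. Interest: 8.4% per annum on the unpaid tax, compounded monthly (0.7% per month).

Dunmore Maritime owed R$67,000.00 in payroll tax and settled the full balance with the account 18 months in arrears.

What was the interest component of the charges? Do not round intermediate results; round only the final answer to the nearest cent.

R$8,963.55

Interest: R$67,000.00 × ((1 + 0.007)^18 − 1) = R$67,000.00 × 0.1337844… = R$8,963.5535…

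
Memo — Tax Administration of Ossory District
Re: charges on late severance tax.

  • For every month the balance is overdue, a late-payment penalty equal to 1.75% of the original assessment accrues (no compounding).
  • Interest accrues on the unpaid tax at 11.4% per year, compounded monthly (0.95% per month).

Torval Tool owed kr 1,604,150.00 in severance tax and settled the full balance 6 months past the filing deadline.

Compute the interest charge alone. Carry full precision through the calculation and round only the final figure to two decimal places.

kr 93,635.87

Interest: kr 1,604,150.00 × ((1 + 0.0095)^6 − 1) = kr 1,604,150.00 × 0.0583710… = kr 93,635.8720…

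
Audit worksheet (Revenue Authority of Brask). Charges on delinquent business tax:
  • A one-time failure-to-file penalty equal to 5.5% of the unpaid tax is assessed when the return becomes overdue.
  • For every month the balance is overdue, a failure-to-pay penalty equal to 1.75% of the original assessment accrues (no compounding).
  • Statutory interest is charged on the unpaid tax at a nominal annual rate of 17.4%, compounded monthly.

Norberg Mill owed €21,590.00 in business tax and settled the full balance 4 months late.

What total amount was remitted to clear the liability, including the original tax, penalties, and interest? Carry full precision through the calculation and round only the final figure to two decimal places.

Failure-to-file penalty: 5.5% × €21,590.00 = €1,187.45
Failure-to-pay penalty: 4 × 1.75% × €21,590.00 = €1,511.30
Interest (17.4%/yr ÷ 12 = 1.45%/month): €21,590.00 × ((1 + 0.0145)^4 − 1) = €1,279.7200…
Total = €21,590.00 + €2,698.7500 + €1,279.7200… = €25,568.47

€25,568.47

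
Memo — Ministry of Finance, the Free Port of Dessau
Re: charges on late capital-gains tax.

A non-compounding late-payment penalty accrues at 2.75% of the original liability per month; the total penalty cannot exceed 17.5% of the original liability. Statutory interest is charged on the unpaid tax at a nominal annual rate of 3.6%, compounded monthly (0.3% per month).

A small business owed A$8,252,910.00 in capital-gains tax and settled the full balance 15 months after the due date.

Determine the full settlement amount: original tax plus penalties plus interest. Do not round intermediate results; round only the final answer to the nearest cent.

A$10,076,451.51

Penalty (uncapped): 15 × 2.75% × A$8,252,910.00 = A$3,404,325.38…; cap = 17.5% × A$8,252,910.00 = A$1,444,259.25 → penalty = A$1,444,259.25
Interest: A$8,252,910.00 × ((1 + 0.003)^15 − 1) = A$8,252,910.00 × 0.0459574… = A$379,282.2555…
Total = A$8,252,910.00 + A$1,444,259.2500 + A$379,282.2555… = A$10,076,451.51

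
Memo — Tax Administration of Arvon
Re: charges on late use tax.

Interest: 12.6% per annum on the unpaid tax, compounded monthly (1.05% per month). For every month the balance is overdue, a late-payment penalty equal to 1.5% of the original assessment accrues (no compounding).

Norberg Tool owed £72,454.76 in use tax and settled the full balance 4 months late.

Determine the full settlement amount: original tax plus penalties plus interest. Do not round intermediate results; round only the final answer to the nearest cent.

Late-payment penalty: 4 × 1.5% × £72,454.76 = £4,347.29…
Interest: £72,454.76 × ((1 + 0.0105)^4 − 1) = £72,454.76 × 0.0426661… = £3,091.3651…
Total = £72,454.76 + £4,347.2856 + £3,091.3651… = £79,893.41

£79,893.41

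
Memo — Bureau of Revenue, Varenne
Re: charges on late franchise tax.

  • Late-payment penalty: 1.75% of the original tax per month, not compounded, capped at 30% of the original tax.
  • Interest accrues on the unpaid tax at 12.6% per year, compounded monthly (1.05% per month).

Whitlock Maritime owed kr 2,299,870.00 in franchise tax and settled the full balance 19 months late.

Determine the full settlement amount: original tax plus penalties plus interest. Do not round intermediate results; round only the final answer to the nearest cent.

Penalty (uncapped): 19 × 1.75% × kr 2,299,870.00 = kr 764,706.78…; cap = 30% × kr 2,299,870.00 = kr 689,961.00 → penalty = kr 689,961.00
Interest: kr 2,299,870.00 × ((1 + 0.0105)^19 − 1) = kr 2,299,870.00 × 0.2195231… = kr 504,874.6444…
Total = kr 2,299,870.00 + kr 689,961.0000 + kr 504,874.6444… = kr 3,494,705.64

kr 3,494,705.64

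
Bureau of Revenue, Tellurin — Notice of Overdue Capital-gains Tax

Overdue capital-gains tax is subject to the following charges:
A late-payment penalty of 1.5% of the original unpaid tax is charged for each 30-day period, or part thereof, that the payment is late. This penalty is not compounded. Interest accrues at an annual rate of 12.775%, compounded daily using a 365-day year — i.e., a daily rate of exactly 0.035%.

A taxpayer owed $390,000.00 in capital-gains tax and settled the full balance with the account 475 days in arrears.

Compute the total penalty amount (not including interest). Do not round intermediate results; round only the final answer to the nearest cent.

$93,600.00

Penalty periods: ⌈475/30⌉ = 16; penalty = 16 × 1.5% × $390,000.00 = $93,600.00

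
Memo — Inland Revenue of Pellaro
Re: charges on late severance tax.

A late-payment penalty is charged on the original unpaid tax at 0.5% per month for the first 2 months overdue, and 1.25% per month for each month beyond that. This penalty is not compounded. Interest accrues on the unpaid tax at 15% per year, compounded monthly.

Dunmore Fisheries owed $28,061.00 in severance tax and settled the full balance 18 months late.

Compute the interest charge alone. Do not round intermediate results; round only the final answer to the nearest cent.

Interest (15%/yr ÷ 12 = 1.25%/month): $28,061.00 × ((1 + 0.0125)^18 − 1) = $7,031.4523…

$7,031.45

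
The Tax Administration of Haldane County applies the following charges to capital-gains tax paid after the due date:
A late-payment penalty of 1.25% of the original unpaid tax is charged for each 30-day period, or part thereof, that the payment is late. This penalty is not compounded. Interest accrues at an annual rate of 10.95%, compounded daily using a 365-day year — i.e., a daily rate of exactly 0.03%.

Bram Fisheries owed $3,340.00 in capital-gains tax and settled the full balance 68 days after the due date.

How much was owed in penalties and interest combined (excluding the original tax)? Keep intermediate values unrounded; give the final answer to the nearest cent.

$194.08

Penalty periods: ⌈68/30⌉ = 3; penalty = 3 × 1.25% × $3,340.00 = $125.25
Interest: $3,340.00 × ((1 + 0.0003)^68 − 1) = $3,340.00 × 0.02060638… = $68.8253…
Penalties + interest = $125.2500 + $68.8253… = $194.08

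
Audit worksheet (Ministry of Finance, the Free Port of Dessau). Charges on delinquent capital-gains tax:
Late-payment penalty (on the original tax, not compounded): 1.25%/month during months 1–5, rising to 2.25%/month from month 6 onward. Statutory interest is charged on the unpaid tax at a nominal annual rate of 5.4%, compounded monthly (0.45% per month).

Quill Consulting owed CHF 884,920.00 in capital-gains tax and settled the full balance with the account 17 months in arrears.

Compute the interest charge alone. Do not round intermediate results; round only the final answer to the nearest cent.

Interest: CHF 884,920.00 × ((1 + 0.0045)^17 − 1) = CHF 884,920.00 × 0.0793170… = CHF 70,189.1576…

CHF 70,189.16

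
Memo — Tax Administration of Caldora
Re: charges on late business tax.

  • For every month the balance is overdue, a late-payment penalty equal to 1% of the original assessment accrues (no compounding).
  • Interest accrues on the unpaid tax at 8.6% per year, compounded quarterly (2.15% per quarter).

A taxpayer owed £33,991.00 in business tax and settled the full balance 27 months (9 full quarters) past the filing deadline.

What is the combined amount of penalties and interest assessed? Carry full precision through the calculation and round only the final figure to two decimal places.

Late-payment penalty: 27 × 1% × £33,991.00 = £9,177.57
Interest: £33,991.00 × ((1 + 0.0215)^9 − 1) = £33,991.00 × 0.2110033… = £7,172.2143…
Penalties + interest = £9,177.5700 + £7,172.2143… = £16,349.78

£16,349.78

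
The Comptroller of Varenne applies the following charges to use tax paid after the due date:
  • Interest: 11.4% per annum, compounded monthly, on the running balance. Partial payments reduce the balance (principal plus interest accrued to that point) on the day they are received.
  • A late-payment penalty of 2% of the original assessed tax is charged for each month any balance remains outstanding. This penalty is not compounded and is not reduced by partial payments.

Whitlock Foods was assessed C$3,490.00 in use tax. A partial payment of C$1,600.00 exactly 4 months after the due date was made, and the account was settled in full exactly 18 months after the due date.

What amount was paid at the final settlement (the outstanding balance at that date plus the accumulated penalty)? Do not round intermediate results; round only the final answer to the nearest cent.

Monthly rate = 11.4% ÷ 12 = 0.95%
Balance at month 4: C$3,490.0000 × (1 + 0.0095)^4 = C$3,624.5218…
After C$1,600.00 payment: C$3,624.5218… − C$1,600.00 = C$2,024.5218…
Balance at month 18: C$2,024.5218… × (1 + 0.0095)^14 = C$2,311.0588…
Penalty: 18 × 2% × C$3,490.00 = C$1,256.40
Final settlement = outstanding balance + penalty = C$2,311.0588… + C$1,256.40 = C$3,567.46

C$3,567.46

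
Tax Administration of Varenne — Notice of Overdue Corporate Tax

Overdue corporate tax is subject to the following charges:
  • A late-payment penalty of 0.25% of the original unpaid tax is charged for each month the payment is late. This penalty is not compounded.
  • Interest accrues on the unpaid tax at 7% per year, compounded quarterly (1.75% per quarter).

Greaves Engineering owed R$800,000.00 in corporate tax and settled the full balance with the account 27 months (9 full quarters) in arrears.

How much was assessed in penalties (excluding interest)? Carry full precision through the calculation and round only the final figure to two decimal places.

R$54,000.00

Late-payment penalty = 0.25% × R$800,000.00 × 27 mo = R$54,000.00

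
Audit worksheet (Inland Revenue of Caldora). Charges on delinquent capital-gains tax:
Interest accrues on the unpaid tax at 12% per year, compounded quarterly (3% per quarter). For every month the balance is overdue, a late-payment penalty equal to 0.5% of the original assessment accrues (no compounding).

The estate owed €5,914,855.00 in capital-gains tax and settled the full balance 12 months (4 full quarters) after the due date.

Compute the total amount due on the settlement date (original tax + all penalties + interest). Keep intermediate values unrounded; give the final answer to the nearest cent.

€7,012,112.71

Late-payment penalty: 12 × 0.5% × €5,914,855.00 = €354,891.30
Interest: €5,914,855.00 × ((1 + 0.03)^4 − 1) = €5,914,855.00 × 0.1255088… = €742,366.4124…
Total = €5,914,855.00 + €354,891.3000 + €742,366.4124… = €7,012,112.71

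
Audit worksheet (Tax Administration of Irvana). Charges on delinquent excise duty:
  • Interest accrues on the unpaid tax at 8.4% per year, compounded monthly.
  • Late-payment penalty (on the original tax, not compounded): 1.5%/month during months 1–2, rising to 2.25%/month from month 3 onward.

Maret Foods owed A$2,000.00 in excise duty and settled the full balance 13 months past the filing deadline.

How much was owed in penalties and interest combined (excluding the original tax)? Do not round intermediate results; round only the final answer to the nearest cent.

Penalty, months 1–2: 2 × 1.5% × A$2,000.00 = A$60.00
Penalty, months 3–13: 11 × 2.25% × A$2,000.00 = A$495.00
Interest (8.4%/yr ÷ 12 = 0.7%/month): A$2,000.00 × ((1 + 0.007)^13 − 1) = A$189.8437…
Penalties + interest = A$555.0000 + A$189.8437… = A$744.84

A$744.84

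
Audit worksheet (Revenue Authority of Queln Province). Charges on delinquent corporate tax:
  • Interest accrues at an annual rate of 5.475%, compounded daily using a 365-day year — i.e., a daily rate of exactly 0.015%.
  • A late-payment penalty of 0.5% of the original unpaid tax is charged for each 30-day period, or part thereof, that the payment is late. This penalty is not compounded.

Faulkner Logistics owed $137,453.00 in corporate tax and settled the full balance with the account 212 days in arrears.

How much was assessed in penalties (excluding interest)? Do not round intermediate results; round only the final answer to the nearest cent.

Penalty periods: ⌈212/30⌉ = 8; penalty = 8 × 0.5% × $137,453.00 = $5,498.12

$5,498.12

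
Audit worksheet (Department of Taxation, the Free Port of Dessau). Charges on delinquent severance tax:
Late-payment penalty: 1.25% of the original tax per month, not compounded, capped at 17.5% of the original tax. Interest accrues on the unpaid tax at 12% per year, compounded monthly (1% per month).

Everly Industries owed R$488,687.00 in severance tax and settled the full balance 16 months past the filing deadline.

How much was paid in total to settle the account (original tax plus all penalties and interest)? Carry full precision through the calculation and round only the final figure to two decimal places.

Penalty (uncapped): 16 × 1.25% × R$488,687.00 = R$97,737.40; cap = 17.5% × R$488,687.00 = R$85,520.23… → penalty = R$85,520.23…
Interest: R$488,687.00 × ((1 + 0.01)^16 − 1) = R$488,687.00 × 0.1725786… = R$84,336.9403…
Total = R$488,687.00 + R$85,520.2250 + R$84,336.9403… = R$658,544.17

R$658,544.17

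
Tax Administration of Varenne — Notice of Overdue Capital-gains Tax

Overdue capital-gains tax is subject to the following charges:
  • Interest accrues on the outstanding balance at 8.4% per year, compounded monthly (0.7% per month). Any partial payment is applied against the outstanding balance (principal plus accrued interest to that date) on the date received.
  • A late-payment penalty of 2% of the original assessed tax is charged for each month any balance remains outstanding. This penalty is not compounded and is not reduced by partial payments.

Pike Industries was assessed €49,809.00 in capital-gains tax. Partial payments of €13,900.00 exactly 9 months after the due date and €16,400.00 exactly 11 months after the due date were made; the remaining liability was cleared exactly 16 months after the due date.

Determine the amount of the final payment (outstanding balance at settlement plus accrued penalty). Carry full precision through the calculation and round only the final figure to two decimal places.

Balance at month 9: €49,809.0000 × (1 + 0.007)^9 = €53,036.2803…
After €13,900.00 payment: €53,036.2803… − €13,900.00 = €39,136.2803…
Balance at month 11: €39,136.2803… × (1 + 0.007)^2 = €39,686.1059…
After €16,400.00 payment: €39,686.1059… − €16,400.00 = €23,286.1059…
Balance at month 16: €23,286.1059… × (1 + 0.007)^5 = €24,112.6100…
Penalty: 16 × 2% × €49,809.00 = €15,938.88
Final settlement = outstanding balance + penalty = €24,112.6100… + €15,938.88 = €40,051.49

€40,051.49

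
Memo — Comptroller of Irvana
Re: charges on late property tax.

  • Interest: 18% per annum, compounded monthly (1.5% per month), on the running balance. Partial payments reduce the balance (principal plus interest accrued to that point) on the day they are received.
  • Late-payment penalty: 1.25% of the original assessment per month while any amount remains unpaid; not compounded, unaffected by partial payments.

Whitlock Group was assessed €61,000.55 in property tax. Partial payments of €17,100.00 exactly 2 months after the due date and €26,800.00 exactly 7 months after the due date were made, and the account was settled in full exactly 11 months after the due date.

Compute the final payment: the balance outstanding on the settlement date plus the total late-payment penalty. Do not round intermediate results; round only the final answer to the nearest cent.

€32,246.60

Balance at month 2: €61,000.5500 × (1 + 0.015)^2 = €62,844.2916…
After €17,100.00 payment: €62,844.2916… − €17,100.00 = €45,744.2916…
Balance at month 7: €45,744.2916… × (1 + 0.015)^5 = €49,279.5936…
After €26,800.00 payment: €49,279.5936… − €26,800.00 = €22,479.5936…
Balance at month 11: €22,479.5936… × (1 + 0.015)^4 = €23,859.0213…
Penalty: 11 × 1.25% × €61,000.55 = €8,387.58…
Final settlement = outstanding balance + penalty = €23,859.0213… + €8,387.58… = €32,246.60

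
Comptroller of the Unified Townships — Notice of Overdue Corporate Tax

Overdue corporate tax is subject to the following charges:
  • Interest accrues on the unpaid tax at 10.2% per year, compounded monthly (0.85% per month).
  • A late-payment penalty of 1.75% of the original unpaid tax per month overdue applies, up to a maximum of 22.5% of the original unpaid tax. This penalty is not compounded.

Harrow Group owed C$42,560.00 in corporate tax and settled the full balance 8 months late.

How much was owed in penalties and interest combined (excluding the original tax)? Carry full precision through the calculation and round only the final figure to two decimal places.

Penalty: 8 × 1.75% × C$42,560.00 = C$5,958.40 (below the 22.5% cap of C$9,576.00)
Interest: C$42,560.00 × ((1 + 0.0085)^8 − 1) = C$42,560.00 × 0.0700578… = C$2,981.6582…
Penalties + interest = C$5,958.4000 + C$2,981.6582… = C$8,940.06

C$8,940.06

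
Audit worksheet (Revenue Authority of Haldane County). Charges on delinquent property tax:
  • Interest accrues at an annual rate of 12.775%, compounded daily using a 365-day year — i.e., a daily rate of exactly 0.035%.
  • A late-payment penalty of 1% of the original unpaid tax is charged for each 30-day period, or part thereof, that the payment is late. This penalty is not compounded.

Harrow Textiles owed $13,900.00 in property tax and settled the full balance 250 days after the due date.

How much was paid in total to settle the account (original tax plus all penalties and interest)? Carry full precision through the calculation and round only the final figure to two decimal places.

Penalty periods: ⌈250/30⌉ = 9; penalty = 9 × 1% × $13,900.00 = $1,251.00
Interest: $13,900.00 × ((1 + 0.00035)^250 − 1) = $13,900.00 × 0.09142556… = $1,270.8152…
Total = $13,900.00 + $1,251.0000 + $1,270.8152… = $16,421.82

$16,421.82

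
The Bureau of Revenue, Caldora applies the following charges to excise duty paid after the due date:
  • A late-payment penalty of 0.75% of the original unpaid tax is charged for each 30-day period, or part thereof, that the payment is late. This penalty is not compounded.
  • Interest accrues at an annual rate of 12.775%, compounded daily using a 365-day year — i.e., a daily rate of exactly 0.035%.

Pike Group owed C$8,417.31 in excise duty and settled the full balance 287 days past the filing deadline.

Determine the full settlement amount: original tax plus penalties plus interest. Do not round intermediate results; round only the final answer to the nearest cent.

C$9,937.89

Penalty periods: ⌈287/30⌉ = 10; penalty = 10 × 0.75% × C$8,417.31 = C$631.30…
Interest: C$8,417.31 × ((1 + 0.00035)^287 − 1) = C$8,417.31 × 0.10564893… = C$889.2798…
Total = C$8,417.31 + C$631.2983… + C$889.2798… = C$9,937.89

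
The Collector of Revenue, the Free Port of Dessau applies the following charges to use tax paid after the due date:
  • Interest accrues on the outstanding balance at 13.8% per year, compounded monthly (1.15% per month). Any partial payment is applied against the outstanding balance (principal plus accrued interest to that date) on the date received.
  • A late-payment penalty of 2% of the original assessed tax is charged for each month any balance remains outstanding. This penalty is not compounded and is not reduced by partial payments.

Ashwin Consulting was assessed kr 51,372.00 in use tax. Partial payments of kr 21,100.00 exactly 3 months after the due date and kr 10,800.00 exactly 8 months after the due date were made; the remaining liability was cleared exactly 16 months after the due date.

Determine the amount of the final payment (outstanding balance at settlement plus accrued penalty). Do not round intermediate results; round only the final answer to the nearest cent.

Balance at month 3: kr 51,372.0000 × (1 + 0.0115)^3 = kr 53,164.7940…
After kr 21,100.00 payment: kr 53,164.7940… − kr 21,100.00 = kr 32,064.7940…
Balance at month 8: kr 32,064.7940… × (1 + 0.0115)^5 = kr 33,951.4158…
After kr 10,800.00 payment: kr 33,951.4158… − kr 10,800.00 = kr 23,151.4158…
Balance at month 16: kr 23,151.4158… × (1 + 0.0115)^8 = kr 25,369.0761…
Penalty: 16 × 2% × kr 51,372.00 = kr 16,439.04
Final settlement = outstanding balance + penalty = kr 25,369.0761… + kr 16,439.04 = kr 41,808.12

kr 41,808.12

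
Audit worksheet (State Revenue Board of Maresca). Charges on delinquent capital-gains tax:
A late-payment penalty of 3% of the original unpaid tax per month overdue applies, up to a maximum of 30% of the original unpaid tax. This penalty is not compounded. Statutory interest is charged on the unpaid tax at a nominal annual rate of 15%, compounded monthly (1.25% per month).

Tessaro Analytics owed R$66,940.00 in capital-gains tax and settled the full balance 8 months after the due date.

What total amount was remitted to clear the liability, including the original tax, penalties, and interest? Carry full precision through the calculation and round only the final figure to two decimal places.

R$89,999.90

Penalty: 8 × 3% × R$66,940.00 = R$16,065.60 (below the 30% cap of R$20,082.00)
Interest: R$66,940.00 × ((1 + 0.0125)^8 − 1) = R$66,940.00 × 0.1044861… = R$6,994.2996…
Total = R$66,940.00 + R$16,065.6000 + R$6,994.2996… = R$89,999.90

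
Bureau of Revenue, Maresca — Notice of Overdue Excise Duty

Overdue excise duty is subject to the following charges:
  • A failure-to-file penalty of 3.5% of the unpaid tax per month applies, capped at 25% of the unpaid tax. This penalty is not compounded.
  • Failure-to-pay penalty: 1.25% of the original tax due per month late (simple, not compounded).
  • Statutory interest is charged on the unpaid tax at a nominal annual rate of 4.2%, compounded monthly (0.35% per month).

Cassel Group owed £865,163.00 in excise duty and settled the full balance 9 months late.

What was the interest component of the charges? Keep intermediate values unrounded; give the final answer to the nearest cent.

Interest: £865,163.00 × ((1 + 0.0035)^9 − 1) = £865,163.00 × 0.0319446… = £27,637.3037…

£27,637.30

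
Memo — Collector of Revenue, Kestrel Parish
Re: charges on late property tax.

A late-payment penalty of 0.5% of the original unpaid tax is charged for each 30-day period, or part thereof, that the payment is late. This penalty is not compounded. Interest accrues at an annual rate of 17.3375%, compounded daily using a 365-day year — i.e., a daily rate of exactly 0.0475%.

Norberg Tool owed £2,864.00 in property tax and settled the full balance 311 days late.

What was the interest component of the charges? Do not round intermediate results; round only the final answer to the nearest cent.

Interest: £2,864.00 × ((1 + 0.000475)^311 − 1) = £2,864.00 × 0.15915342… = £455.8154…

£455.82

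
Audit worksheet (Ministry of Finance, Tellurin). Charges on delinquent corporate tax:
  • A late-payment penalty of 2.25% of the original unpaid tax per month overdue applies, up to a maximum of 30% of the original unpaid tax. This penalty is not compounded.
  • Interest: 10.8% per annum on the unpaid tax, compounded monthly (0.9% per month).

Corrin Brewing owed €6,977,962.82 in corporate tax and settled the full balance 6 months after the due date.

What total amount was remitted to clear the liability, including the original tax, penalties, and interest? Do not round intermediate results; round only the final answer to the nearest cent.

Penalty: 6 × 2.25% × €6,977,962.82 = €942,024.98… (below the 30% cap of €2,093,388.85…)
Interest: €6,977,962.82 × ((1 + 0.009)^6 − 1) = €6,977,962.82 × 0.0552297… = €385,390.6450…
Total = €6,977,962.82 + €942,024.9807 + €385,390.6450… = €8,305,378.45

€8,305,378.45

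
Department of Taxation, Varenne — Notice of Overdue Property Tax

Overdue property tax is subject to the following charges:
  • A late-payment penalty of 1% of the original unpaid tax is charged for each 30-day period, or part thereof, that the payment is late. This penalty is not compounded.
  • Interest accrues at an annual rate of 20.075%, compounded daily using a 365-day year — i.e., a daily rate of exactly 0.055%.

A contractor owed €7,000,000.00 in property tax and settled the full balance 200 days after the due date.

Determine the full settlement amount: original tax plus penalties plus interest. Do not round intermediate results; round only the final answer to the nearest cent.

€8,303,710.21

Penalty periods: ⌈200/30⌉ = 7; penalty = 7 × 1% × €7,000,000.00 = €490,000.00
Interest: €7,000,000.00 × ((1 + 0.00055)^200 − 1) = €7,000,000.00 × 0.11624432… = €813,710.2115…
Total = €7,000,000.00 + €490,000.0000 + €813,710.2115… = €8,303,710.21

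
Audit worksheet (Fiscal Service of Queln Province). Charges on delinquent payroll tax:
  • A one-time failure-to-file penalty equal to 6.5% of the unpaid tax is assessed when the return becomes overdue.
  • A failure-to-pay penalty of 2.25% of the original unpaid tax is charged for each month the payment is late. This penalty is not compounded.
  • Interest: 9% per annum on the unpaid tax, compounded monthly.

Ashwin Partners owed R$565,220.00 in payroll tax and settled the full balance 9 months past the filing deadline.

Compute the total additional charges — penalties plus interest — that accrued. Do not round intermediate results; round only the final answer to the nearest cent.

R$190,513.53

Failure-to-file penalty: 6.5% × R$565,220.00 = R$36,739.30
Failure-to-pay penalty: 9 × 2.25% × R$565,220.00 = R$114,457.05
Interest (9%/yr ÷ 12 = 0.75%/month): R$565,220.00 × ((1 + 0.0075)^9 − 1) = R$39,317.1775…
Penalties + interest = R$151,196.3500 + R$39,317.1775… = R$190,513.53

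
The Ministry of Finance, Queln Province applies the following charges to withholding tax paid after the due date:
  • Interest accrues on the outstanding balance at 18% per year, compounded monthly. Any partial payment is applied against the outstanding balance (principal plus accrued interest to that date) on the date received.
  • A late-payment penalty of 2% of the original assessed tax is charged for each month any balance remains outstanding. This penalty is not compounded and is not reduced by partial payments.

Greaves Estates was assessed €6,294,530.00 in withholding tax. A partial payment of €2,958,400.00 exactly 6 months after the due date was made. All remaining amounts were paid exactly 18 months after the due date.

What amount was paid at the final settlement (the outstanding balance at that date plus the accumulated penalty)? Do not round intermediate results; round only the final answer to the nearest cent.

Monthly rate = 18% ÷ 12 = 1.5%
Balance at month 6: €6,294,530.0000 × (1 + 0.015)^6 = €6,882,711.4282…
After €2,958,400.00 payment: €6,882,711.4282… − €2,958,400.00 = €3,924,311.4282…
Balance at month 18: €3,924,311.4282… × (1 + 0.015)^12 = €4,691,978.0540…
Penalty: 18 × 2% × €6,294,530.00 = €2,266,030.80
Final settlement = outstanding balance + penalty = €4,691,978.0540… + €2,266,030.80 = €6,958,008.85

€6,958,008.85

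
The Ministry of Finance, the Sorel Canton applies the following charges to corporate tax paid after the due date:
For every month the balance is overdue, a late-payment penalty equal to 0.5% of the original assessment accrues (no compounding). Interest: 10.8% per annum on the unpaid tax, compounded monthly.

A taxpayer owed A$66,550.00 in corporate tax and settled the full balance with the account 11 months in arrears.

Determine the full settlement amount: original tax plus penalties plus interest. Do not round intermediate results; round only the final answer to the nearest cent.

Late-payment penalty = 0.5% × A$66,550.00 × 11 mo = A$3,660.25
Interest (10.8%/yr ÷ 12 = 0.9%/month): A$66,550.00 × ((1 + 0.009)^11 − 1) = A$6,893.0811…
Total = A$66,550.00 + A$3,660.2500 + A$6,893.0811… = A$77,103.33

A$77,103.33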